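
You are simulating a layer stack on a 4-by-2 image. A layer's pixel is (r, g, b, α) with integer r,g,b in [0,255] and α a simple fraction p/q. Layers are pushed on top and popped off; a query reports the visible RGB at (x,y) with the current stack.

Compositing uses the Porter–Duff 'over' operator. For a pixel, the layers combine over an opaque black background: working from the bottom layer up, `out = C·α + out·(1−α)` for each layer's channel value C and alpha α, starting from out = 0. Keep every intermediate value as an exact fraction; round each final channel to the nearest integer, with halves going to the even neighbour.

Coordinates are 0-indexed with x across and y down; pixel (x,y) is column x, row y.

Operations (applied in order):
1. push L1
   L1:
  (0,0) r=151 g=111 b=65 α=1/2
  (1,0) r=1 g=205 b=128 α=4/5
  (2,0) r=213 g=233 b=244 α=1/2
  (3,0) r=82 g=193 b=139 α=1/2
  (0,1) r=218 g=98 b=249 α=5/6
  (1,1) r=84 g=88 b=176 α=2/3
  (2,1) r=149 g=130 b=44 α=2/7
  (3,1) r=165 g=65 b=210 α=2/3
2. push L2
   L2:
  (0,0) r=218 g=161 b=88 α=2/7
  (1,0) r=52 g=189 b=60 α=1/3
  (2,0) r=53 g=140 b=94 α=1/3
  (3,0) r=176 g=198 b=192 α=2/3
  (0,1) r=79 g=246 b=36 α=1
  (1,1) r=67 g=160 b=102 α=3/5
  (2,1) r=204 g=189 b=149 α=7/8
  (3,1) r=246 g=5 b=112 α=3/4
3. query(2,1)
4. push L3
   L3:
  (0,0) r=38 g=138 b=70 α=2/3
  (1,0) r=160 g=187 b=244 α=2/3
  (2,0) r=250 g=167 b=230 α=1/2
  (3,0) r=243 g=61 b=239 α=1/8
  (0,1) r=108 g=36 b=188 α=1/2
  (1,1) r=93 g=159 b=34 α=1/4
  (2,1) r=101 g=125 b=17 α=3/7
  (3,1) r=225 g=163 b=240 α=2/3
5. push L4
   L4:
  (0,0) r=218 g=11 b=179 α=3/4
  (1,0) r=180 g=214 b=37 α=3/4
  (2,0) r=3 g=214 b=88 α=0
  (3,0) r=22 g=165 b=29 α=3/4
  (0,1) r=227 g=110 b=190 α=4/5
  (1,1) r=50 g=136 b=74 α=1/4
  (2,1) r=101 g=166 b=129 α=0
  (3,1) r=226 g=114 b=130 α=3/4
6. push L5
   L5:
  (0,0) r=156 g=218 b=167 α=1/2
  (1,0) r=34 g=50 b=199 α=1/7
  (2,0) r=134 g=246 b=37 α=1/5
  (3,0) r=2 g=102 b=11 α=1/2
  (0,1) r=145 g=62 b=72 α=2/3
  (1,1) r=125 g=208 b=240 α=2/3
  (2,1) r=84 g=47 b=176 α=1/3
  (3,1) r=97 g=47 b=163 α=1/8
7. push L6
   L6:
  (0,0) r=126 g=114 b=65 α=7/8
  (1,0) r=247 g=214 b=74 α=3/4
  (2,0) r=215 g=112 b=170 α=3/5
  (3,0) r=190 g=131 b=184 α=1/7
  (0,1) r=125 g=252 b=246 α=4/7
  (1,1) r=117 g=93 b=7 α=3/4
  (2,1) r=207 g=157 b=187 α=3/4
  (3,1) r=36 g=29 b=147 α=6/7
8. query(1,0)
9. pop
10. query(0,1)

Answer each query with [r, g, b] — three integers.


(2,1) stack=L1,L2; from [0,0,0]:
after L1 α=2/7: [298/7, 260/7, 88/7]
after L2 α=7/8: [5147/28, 9521/56, 7389/56]
= [184, 170, 132]

query (1,0) [L1,L2,L3,L4,L5,L6] — begin 0,0,0
after L1 α=4/5: [4/5, 164, 512/5]
after L2 α=1/3: [268/15, 517/3, 1324/15]
after L3 α=2/3: [5068/45, 1639/9, 8644/45]
after L4 α=3/4: [7342/45, 7417/36, 13639/180]
after L5 α=1/7: [15194/105, 7717/42, 19609/210]
after L6 α=3/4: [92999/420, 34681/168, 66229/840]
→ [221, 206, 79]

query (0,1) [L1,L2,L3,L4,L5] — begin 0,0,0
+L1 (α=5/6) → [545/3, 245/3, 415/2]
+L2 (α=1) → [79, 246, 36]
+L3 (α=1/2) → [187/2, 141, 112]
+L4 (α=4/5) → [2003/10, 581/5, 872/5]
+L5 (α=2/3) → [4903/30, 1201/15, 1592/15]
→ [163, 80, 106]


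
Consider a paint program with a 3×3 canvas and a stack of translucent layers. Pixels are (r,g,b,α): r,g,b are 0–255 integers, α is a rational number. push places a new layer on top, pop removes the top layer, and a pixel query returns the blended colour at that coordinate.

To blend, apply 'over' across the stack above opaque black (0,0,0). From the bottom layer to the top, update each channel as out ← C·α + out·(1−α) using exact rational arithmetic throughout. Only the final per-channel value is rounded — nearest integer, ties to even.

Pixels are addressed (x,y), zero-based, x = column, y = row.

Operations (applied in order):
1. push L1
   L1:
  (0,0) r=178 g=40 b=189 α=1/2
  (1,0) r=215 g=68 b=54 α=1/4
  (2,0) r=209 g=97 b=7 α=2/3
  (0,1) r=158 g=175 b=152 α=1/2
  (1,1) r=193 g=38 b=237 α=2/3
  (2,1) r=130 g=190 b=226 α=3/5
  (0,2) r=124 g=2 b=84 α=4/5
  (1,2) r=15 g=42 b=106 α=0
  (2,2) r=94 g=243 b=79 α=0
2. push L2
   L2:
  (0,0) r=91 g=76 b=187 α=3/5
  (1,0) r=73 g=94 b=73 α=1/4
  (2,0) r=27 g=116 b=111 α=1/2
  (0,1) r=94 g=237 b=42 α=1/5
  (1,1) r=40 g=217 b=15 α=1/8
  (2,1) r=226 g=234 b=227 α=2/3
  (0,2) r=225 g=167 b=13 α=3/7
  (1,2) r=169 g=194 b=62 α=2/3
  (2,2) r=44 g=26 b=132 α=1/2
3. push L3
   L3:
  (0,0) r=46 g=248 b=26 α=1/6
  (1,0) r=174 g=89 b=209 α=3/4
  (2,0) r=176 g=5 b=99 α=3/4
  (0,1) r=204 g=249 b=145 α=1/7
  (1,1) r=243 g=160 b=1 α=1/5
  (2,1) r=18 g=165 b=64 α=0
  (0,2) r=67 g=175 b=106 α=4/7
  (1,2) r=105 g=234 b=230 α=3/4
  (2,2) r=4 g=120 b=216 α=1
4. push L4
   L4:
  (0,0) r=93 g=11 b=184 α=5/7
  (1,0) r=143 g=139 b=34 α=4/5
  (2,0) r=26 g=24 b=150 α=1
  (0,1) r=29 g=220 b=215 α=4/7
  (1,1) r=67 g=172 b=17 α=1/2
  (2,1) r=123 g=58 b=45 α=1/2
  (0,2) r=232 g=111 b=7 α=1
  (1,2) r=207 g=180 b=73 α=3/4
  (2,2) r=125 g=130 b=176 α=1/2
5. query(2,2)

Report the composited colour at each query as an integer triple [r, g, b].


(2,2) stack=L1,L2,L3,L4; from [0,0,0]:
L1 α=0: [0, 0, 0]
L2 α=1/2: [22, 13, 66]
L3 α=1: [4, 120, 216]
L4 α=1/2: [129/2, 125, 196]
= [64, 125, 196]


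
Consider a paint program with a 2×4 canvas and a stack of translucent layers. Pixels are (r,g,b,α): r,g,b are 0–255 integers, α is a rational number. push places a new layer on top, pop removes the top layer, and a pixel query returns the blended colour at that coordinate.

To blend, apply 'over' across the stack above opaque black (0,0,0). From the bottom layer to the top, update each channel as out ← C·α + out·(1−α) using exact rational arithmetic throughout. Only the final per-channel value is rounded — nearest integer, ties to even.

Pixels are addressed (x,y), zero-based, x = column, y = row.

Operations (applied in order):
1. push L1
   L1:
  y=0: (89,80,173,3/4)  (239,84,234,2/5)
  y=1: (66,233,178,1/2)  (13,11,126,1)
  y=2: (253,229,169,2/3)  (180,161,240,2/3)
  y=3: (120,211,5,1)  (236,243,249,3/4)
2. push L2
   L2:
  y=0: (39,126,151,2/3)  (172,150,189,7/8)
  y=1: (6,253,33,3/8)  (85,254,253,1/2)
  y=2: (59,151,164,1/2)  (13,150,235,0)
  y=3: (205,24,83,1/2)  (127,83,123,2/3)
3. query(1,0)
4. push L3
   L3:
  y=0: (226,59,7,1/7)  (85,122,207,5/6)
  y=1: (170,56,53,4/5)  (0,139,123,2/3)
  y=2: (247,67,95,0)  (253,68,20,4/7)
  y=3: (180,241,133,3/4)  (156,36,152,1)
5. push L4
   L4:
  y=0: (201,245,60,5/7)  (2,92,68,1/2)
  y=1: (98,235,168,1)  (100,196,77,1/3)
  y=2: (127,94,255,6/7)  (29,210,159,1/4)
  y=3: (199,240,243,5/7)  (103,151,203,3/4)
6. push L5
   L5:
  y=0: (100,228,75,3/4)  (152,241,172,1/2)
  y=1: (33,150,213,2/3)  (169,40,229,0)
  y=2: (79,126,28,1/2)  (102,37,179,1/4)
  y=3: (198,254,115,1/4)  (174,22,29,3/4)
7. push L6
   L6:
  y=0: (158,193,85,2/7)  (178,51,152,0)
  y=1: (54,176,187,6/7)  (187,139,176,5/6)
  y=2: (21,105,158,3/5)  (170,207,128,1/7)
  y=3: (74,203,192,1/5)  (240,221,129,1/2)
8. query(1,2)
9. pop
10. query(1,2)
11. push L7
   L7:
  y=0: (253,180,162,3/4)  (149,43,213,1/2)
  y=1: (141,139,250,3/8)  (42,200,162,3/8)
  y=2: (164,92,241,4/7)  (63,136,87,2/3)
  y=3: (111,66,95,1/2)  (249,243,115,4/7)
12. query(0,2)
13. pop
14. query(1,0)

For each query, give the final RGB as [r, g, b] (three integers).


query (1,0) [L1,L2] — begin 0,0,0
+L1 (α=2/5) → [478/5, 168/5, 468/5]
+L2 (α=7/8) → [3249/20, 2709/20, 7083/40]
→ [162, 135, 177]

at x=1,y=2 over L1,L2,L3,L4,L5,L6:
after L1 α=2/3: [120, 322/3, 160]
after L2 α=0: [120, 322/3, 160]
after L3 α=4/7: [196, 594/7, 80]
after L4 α=1/4: [617/4, 813/7, 399/4]
after L5 α=1/4: [2259/16, 1349/14, 1913/16]
after L6 α=1/7: [8137/56, 5496/49, 6763/56]
= [145, 112, 121]

(1,2) stack=L1,L2,L3,L4,L5; from [0,0,0]:
+L1 (α=2/3) → [120, 322/3, 160]
+L2 (α=0) → [120, 322/3, 160]
+L3 (α=4/7) → [196, 594/7, 80]
+L4 (α=1/4) → [617/4, 813/7, 399/4]
+L5 (α=1/4) → [2259/16, 1349/14, 1913/16]
→ [141, 96, 120]

at x=0,y=2 over L1,L2,L3,L4,L5,L7:
L1 α=2/3: [506/3, 458/3, 338/3]
L2 α=1/2: [683/6, 911/6, 415/3]
L3 α=0: [683/6, 911/6, 415/3]
L4 α=6/7: [5255/42, 4295/42, 715/3]
L5 α=1/2: [8573/84, 9587/84, 799/6]
L7 α=4/7: [26941/196, 19891/196, 2727/14]
rounded: [137, 101, 195]

(1,0) stack=L1,L2,L3,L4,L5; from [0,0,0]:
after L1 α=2/5: [478/5, 168/5, 468/5]
after L2 α=7/8: [3249/20, 2709/20, 7083/40]
after L3 α=5/6: [11749/120, 14909/120, 16161/80]
after L4 α=1/2: [11989/240, 25949/240, 21601/160]
after L5 α=1/2: [48469/480, 83789/480, 49121/320]
→ [101, 175, 154]


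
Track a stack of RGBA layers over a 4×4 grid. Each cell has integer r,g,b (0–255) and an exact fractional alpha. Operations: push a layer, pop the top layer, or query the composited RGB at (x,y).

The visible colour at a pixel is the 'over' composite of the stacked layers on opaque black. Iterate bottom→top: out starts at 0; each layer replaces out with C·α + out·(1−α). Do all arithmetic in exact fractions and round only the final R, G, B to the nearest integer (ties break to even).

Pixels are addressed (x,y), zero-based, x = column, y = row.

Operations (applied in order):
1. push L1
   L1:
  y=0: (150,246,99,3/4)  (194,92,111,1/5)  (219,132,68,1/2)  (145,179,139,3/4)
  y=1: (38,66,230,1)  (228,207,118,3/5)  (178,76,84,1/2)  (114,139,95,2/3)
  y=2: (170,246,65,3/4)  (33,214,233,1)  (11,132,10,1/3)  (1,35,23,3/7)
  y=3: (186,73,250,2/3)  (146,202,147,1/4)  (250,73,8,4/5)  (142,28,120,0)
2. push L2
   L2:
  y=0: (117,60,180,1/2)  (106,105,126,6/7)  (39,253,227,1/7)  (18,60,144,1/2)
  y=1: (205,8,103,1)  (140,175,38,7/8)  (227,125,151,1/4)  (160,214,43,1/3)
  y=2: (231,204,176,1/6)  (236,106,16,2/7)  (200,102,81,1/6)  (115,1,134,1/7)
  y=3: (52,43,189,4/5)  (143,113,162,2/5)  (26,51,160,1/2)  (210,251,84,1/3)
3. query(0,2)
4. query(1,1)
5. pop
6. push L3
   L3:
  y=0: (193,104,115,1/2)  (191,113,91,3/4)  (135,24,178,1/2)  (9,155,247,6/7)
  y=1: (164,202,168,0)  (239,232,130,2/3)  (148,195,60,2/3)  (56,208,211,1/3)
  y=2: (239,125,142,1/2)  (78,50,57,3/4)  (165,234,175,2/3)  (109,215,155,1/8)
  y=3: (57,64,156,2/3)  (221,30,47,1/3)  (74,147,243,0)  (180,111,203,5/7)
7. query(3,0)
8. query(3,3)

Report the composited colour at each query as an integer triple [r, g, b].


(0,2) stack=L1,L2; from [0,0,0]:
L1 α=3/4: [255/2, 369/2, 195/4]
L2 α=1/6: [579/4, 751/4, 1679/24]
= [145, 188, 70]

query (1,1) [L1,L2] — begin 0,0,0
after L1 α=3/5: [684/5, 621/5, 354/5]
after L2 α=7/8: [698/5, 3373/20, 421/10]
→ [140, 169, 42]

(3,0) stack=L1,L3; from [0,0,0]:
+L1 (α=3/4) → [435/4, 537/4, 417/4]
+L3 (α=6/7) → [93/4, 4257/28, 6345/28]
→ [23, 152, 227]

(3,3) stack=L1,L3; from [0,0,0]:
+L1 (α=0) → [0, 0, 0]
+L3 (α=5/7) → [900/7, 555/7, 145]
= [129, 79, 145]


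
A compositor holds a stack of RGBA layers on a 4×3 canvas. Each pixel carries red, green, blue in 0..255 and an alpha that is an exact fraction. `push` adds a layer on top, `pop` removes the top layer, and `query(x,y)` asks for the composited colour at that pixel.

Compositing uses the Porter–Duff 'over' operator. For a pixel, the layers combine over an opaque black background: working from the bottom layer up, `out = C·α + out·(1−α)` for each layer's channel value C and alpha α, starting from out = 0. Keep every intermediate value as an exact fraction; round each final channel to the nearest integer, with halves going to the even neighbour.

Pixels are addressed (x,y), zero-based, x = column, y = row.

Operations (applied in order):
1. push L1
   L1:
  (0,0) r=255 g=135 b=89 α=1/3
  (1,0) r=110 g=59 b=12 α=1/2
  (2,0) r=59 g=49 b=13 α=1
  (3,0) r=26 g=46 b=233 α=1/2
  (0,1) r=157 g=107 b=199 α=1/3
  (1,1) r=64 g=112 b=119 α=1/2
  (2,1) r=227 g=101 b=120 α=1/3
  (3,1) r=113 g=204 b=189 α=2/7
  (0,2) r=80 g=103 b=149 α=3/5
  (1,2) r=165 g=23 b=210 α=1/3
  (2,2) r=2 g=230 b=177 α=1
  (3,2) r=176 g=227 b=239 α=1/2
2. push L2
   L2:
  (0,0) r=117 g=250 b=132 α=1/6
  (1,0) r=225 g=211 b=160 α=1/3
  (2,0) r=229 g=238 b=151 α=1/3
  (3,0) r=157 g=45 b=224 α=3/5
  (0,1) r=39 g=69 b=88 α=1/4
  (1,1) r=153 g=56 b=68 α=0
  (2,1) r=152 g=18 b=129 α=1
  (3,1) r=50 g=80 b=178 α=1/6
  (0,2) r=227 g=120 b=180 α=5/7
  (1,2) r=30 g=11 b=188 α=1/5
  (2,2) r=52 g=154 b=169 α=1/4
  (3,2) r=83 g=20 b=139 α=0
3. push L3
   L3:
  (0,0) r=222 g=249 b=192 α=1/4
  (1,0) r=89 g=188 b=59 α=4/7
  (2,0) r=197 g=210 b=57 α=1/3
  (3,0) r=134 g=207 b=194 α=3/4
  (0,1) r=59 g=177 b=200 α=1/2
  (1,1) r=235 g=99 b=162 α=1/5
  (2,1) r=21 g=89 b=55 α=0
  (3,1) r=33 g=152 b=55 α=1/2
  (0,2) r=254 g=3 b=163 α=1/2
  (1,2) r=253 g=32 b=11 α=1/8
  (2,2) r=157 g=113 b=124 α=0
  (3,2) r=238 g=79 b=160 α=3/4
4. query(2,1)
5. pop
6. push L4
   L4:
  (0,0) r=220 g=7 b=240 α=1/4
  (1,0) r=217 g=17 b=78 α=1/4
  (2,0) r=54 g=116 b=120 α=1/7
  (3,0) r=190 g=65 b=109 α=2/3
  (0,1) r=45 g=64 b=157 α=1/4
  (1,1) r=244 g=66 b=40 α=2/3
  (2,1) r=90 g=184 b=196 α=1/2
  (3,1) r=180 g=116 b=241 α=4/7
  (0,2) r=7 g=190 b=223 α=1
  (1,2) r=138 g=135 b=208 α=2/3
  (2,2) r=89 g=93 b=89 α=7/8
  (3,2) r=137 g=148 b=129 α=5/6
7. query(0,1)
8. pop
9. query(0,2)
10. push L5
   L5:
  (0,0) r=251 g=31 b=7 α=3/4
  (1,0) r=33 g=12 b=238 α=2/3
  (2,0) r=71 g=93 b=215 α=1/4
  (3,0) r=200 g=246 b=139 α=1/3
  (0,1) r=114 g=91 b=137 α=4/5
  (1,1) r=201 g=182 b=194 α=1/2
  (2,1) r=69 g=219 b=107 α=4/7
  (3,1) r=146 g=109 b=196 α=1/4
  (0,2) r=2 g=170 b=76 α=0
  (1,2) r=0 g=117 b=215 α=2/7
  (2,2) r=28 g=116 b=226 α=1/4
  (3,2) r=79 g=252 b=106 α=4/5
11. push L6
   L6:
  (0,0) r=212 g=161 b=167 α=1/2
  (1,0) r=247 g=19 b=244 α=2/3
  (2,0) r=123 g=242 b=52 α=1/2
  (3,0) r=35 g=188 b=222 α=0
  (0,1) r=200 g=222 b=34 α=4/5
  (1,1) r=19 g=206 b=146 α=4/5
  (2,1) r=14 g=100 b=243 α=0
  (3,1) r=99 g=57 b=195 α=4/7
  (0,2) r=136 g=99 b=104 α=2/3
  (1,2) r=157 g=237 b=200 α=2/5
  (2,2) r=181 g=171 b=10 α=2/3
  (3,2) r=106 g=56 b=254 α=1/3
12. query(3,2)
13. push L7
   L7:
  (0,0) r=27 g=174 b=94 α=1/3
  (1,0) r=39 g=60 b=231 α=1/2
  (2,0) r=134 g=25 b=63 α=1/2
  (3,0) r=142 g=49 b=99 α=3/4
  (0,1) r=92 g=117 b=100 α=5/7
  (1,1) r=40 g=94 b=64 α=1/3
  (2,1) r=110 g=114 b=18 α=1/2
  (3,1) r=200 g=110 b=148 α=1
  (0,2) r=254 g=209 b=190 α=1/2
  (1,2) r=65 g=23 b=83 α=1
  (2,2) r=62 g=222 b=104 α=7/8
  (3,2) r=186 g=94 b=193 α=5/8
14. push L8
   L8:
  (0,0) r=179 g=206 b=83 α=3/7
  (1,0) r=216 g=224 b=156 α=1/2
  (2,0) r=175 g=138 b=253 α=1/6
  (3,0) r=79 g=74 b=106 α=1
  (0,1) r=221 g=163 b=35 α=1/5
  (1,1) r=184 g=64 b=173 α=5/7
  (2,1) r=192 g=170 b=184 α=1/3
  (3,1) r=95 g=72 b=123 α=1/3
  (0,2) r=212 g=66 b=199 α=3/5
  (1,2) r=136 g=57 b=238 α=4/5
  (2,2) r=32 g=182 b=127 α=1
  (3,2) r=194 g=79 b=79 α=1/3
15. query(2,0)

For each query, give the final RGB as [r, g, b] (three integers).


query (2,1) [L1,L2,L3] — begin 0,0,0
L1 α=1/3: [227/3, 101/3, 40]
L2 α=1: [152, 18, 129]
L3 α=0: [152, 18, 129]
→ [152, 18, 129]

at x=0,y=1 over L1,L2,L4:
after L1 α=1/3: [157/3, 107/3, 199/3]
after L2 α=1/4: [49, 44, 287/4]
after L4 α=1/4: [48, 49, 1489/16]
rounded: [48, 49, 93]

(0,2) stack=L1,L2; from [0,0,0]:
L1 α=3/5: [48, 309/5, 447/5]
L2 α=5/7: [1231/7, 3618/35, 5394/35]
rounded: [176, 103, 154]

at x=3,y=2 over L1,L2,L5,L6:
+L1 (α=1/2) → [88, 227/2, 239/2]
+L2 (α=0) → [88, 227/2, 239/2]
+L5 (α=4/5) → [404/5, 2243/10, 1087/10]
+L6 (α=1/3) → [446/5, 841/5, 2357/15]
rounded: [89, 168, 157]

query (2,0) [L1,L2,L5,L6,L7,L8] — begin 0,0,0
+L1 (α=1) → [59, 49, 13]
+L2 (α=1/3) → [347/3, 112, 59]
+L5 (α=1/4) → [209/2, 429/4, 98]
+L6 (α=1/2) → [455/4, 1397/8, 75]
+L7 (α=1/2) → [991/8, 1597/16, 69]
+L8 (α=1/6) → [6355/48, 10193/96, 299/3]
→ [132, 106, 100]


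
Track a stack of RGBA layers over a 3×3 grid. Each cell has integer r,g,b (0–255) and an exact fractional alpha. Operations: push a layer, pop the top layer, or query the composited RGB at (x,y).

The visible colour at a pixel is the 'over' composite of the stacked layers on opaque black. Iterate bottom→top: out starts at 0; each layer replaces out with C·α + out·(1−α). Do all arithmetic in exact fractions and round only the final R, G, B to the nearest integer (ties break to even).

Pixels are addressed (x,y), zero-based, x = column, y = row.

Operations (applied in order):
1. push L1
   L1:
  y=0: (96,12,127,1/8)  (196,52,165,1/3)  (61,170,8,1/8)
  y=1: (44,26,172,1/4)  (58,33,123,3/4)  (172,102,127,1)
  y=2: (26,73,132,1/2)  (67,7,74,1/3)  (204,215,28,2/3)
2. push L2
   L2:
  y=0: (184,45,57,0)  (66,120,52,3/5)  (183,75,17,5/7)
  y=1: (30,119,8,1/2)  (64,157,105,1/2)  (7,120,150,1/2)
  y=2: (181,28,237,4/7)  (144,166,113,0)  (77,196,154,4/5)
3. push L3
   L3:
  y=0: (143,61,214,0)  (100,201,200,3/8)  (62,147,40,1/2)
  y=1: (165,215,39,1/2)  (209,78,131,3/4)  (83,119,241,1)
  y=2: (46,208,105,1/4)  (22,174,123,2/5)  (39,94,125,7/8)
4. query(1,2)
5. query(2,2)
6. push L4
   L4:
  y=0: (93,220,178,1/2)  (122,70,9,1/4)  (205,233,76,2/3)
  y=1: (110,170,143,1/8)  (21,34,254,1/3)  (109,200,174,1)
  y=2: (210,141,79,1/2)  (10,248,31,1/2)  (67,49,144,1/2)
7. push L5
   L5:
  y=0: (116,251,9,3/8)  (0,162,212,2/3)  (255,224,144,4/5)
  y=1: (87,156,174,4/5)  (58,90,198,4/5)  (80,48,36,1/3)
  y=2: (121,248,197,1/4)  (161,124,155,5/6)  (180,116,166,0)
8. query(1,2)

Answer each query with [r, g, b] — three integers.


at x=1,y=2 over L1,L2,L3:
+L1 (α=1/3) → [67/3, 7/3, 74/3]
+L2 (α=0) → [67/3, 7/3, 74/3]
+L3 (α=2/5) → [111/5, 71, 64]
= [22, 71, 64]

query (2,2) [L1,L2,L3] — begin 0,0,0
L1 α=2/3: [136, 430/3, 56/3]
L2 α=4/5: [444/5, 2782/15, 1904/15]
L3 α=7/8: [1809/40, 3163/30, 15029/120]
→ [45, 105, 125]

at x=1,y=2 over L1,L2,L3,L4,L5:
after L1 α=1/3: [67/3, 7/3, 74/3]
after L2 α=0: [67/3, 7/3, 74/3]
after L3 α=2/5: [111/5, 71, 64]
after L4 α=1/2: [161/10, 319/2, 95/2]
after L5 α=5/6: [2737/20, 1559/12, 1645/12]
= [137, 130, 137]


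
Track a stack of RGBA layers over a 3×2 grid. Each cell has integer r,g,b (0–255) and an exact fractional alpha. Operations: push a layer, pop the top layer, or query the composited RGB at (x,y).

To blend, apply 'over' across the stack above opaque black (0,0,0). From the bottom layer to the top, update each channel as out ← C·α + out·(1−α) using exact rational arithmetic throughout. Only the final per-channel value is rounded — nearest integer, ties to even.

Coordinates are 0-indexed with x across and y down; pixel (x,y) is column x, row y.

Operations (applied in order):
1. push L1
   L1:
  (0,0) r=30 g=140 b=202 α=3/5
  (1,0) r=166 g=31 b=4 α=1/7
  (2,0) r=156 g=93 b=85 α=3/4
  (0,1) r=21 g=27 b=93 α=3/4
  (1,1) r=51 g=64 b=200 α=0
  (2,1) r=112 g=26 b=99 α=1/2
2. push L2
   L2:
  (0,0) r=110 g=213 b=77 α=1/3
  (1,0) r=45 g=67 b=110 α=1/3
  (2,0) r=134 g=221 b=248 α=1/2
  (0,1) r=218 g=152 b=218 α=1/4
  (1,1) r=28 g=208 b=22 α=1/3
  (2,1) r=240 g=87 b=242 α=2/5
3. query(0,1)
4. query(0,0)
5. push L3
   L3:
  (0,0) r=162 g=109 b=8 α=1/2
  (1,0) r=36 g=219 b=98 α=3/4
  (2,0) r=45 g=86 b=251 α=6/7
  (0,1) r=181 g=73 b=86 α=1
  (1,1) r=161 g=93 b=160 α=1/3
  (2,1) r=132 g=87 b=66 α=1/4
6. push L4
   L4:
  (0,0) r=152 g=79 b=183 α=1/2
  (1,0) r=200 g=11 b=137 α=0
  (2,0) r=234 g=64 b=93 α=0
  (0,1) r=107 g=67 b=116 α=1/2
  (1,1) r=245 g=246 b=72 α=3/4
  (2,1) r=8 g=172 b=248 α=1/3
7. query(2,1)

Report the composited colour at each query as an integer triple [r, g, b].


at x=0,y=1 over L1,L2:
after L1 α=3/4: [63/4, 81/4, 279/4]
after L2 α=1/4: [1061/16, 851/16, 1709/16]
→ [66, 53, 107]

query (0,0) [L1,L2] — begin 0,0,0
after L1 α=3/5: [18, 84, 606/5]
after L2 α=1/3: [146/3, 127, 1597/15]
= [49, 127, 106]

(2,1) stack=L1,L2,L3,L4; from [0,0,0]:
+L1 (α=1/2) → [56, 13, 99/2]
+L2 (α=2/5) → [648/5, 213/5, 253/2]
+L3 (α=1/4) → [651/5, 537/10, 891/8]
+L4 (α=1/3) → [1342/15, 1397/15, 1883/12]
→ [89, 93, 157]


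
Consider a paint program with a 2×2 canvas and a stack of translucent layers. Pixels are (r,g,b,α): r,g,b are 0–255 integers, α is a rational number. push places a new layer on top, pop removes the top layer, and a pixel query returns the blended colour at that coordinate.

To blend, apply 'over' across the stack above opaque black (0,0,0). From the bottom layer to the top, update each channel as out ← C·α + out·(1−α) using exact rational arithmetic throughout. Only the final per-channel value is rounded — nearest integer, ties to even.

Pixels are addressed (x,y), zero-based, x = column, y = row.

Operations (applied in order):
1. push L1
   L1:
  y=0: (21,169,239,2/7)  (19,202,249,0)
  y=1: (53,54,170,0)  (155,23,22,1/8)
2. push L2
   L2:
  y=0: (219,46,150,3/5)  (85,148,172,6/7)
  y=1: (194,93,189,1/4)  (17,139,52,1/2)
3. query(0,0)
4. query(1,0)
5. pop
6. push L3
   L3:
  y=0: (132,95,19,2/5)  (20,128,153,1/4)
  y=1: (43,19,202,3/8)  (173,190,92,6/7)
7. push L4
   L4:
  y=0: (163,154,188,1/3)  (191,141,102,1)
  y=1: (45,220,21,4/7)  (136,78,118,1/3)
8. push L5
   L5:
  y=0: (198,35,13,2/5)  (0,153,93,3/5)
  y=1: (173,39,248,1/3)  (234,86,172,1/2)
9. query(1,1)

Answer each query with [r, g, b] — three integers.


at x=0,y=0 over L1,L2:
+L1 (α=2/7) → [6, 338/7, 478/7]
+L2 (α=3/5) → [669/5, 1642/35, 4106/35]
→ [134, 47, 117]

query (1,0) [L1,L2] — begin 0,0,0
after L1 α=0: [0, 0, 0]
after L2 α=6/7: [510/7, 888/7, 1032/7]
rounded: [73, 127, 147]

query (1,1) [L1,L3,L4,L5] — begin 0,0,0
L1 α=1/8: [155/8, 23/8, 11/4]
L3 α=6/7: [8459/56, 9143/56, 317/4]
L4 α=1/3: [4089/28, 11327/84, 553/6]
L5 α=1/2: [10641/56, 18551/168, 1585/12]
→ [190, 110, 132]


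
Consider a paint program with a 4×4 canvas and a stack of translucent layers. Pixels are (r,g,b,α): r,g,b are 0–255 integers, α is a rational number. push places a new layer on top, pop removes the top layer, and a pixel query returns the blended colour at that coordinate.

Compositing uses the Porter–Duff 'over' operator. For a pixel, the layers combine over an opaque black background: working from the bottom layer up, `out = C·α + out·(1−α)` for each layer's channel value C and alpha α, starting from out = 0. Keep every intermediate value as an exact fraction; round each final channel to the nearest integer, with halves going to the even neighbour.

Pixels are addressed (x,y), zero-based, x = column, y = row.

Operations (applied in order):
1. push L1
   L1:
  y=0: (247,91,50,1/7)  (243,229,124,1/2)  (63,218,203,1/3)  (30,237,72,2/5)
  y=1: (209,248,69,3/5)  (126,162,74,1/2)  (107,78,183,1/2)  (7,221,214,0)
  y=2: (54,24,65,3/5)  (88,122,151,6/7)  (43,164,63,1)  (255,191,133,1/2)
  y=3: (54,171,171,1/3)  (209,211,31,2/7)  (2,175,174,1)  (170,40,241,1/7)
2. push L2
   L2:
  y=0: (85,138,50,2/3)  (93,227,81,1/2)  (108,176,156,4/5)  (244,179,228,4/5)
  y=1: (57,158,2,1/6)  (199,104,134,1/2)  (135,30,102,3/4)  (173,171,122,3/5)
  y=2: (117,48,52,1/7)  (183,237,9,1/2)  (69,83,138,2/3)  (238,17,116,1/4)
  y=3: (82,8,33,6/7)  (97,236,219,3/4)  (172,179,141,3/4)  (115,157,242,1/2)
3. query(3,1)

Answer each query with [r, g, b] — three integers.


at x=3,y=1 over L1,L2:
+L1 (α=0) → [0, 0, 0]
+L2 (α=3/5) → [519/5, 513/5, 366/5]
→ [104, 103, 73]


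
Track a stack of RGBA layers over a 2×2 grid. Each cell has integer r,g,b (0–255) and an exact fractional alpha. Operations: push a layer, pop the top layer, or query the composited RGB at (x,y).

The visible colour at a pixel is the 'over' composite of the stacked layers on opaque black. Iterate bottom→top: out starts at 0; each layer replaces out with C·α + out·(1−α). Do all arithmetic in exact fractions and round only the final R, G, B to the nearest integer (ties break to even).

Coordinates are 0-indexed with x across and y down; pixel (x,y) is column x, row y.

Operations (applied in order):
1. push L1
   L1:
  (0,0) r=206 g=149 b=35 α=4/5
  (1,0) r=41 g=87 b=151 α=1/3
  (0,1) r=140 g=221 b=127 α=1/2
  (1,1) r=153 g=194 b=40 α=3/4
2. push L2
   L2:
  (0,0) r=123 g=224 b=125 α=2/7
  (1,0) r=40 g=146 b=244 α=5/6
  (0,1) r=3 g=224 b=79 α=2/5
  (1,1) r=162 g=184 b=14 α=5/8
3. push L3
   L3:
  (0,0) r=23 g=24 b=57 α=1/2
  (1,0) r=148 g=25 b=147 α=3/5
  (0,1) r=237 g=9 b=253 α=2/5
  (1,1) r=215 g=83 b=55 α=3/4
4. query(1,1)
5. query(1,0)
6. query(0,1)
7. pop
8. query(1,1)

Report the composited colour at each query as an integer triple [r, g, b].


at x=1,y=1 over L1,L2,L3:
L1 α=3/4: [459/4, 291/2, 30]
L2 α=5/8: [4617/32, 2713/16, 20]
L3 α=3/4: [25257/128, 6697/64, 185/4]
= [197, 105, 46]

query (1,0) [L1,L2,L3] — begin 0,0,0
L1 α=1/3: [41/3, 29, 151/3]
L2 α=5/6: [641/18, 253/2, 3811/18]
L3 α=3/5: [4637/45, 328/5, 1556/9]
= [103, 66, 173]

(0,1) stack=L1,L2,L3; from [0,0,0]:
+L1 (α=1/2) → [70, 221/2, 127/2]
+L2 (α=2/5) → [216/5, 1559/10, 697/10]
+L3 (α=2/5) → [3018/25, 4857/50, 7151/50]
rounded: [121, 97, 143]

query (1,1) [L1,L2] — begin 0,0,0
+L1 (α=3/4) → [459/4, 291/2, 30]
+L2 (α=5/8) → [4617/32, 2713/16, 20]
= [144, 170, 20]


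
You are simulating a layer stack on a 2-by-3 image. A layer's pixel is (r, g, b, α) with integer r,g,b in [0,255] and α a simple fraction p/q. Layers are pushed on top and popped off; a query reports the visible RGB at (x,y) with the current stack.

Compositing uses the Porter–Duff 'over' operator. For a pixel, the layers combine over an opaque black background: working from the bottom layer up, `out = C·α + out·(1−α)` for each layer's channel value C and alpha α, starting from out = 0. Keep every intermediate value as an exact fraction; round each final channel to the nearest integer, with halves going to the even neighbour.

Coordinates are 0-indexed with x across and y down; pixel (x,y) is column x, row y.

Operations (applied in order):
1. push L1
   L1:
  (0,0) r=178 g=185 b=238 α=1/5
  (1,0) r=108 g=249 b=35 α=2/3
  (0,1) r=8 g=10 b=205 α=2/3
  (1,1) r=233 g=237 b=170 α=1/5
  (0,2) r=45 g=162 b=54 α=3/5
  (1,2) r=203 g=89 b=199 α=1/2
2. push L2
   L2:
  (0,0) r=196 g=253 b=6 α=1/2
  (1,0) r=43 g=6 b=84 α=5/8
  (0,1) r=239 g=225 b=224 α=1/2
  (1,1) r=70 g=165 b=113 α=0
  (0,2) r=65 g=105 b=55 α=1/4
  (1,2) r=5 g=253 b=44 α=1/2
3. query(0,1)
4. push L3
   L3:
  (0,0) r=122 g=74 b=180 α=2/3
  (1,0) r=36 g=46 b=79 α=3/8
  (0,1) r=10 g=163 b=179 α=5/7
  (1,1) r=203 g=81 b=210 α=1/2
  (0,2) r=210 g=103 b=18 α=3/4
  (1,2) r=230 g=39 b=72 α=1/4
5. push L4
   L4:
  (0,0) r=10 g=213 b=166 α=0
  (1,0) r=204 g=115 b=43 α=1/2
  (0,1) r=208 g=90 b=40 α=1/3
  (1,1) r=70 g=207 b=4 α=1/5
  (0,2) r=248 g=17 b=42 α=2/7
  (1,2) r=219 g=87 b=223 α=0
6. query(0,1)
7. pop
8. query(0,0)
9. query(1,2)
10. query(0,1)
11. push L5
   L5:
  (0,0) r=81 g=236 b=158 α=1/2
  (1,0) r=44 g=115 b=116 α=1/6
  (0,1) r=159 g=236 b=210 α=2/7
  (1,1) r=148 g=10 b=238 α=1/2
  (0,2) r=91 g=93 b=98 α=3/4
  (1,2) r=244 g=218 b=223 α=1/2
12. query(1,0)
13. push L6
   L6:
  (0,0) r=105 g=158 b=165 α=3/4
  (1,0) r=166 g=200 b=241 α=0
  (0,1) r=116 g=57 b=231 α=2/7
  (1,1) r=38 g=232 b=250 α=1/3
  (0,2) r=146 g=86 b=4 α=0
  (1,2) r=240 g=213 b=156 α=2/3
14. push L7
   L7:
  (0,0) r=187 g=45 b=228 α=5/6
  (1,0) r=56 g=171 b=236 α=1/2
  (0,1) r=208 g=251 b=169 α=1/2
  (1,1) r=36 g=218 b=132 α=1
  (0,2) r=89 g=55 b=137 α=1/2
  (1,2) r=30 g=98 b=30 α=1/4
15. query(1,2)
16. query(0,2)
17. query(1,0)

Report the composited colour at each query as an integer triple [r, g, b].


at x=0,y=1 over L1,L2:
+L1 (α=2/3) → [16/3, 20/3, 410/3]
+L2 (α=1/2) → [733/6, 695/6, 541/3]
= [122, 116, 180]

(0,1) stack=L1,L2,L3,L4; from [0,0,0]:
+L1 (α=2/3) → [16/3, 20/3, 410/3]
+L2 (α=1/2) → [733/6, 695/6, 541/3]
+L3 (α=5/7) → [883/21, 3140/21, 3767/21]
+L4 (α=1/3) → [6134/63, 8170/63, 8374/63]
= [97, 130, 133]

query (0,0) [L1,L2,L3] — begin 0,0,0
L1 α=1/5: [178/5, 37, 238/5]
L2 α=1/2: [579/5, 145, 134/5]
L3 α=2/3: [1799/15, 293/3, 1934/15]
→ [120, 98, 129]

query (1,2) [L1,L2,L3] — begin 0,0,0
+L1 (α=1/2) → [203/2, 89/2, 199/2]
+L2 (α=1/2) → [213/4, 595/4, 287/4]
+L3 (α=1/4) → [1559/16, 1941/16, 1149/16]
= [97, 121, 72]

(0,1) stack=L1,L2,L3; from [0,0,0]:
L1 α=2/3: [16/3, 20/3, 410/3]
L2 α=1/2: [733/6, 695/6, 541/3]
L3 α=5/7: [883/21, 3140/21, 3767/21]
rounded: [42, 150, 179]

query (1,0) [L1,L2,L3,L5] — begin 0,0,0
L1 α=2/3: [72, 166, 70/3]
L2 α=5/8: [431/8, 66, 245/4]
L3 α=3/8: [3019/64, 117/2, 2173/32]
L5 α=1/6: [17911/384, 815/12, 4859/64]
rounded: [47, 68, 76]

query (1,2) [L1,L2,L3,L5,L6,L7] — begin 0,0,0
+L1 (α=1/2) → [203/2, 89/2, 199/2]
+L2 (α=1/2) → [213/4, 595/4, 287/4]
+L3 (α=1/4) → [1559/16, 1941/16, 1149/16]
+L5 (α=1/2) → [5463/32, 5429/32, 4717/32]
+L6 (α=2/3) → [6941/32, 19061/96, 14701/96]
+L7 (α=1/4) → [21783/128, 22197/128, 15661/128]
= [170, 173, 122]

at x=0,y=2 over L1,L2,L3,L5,L6,L7:
L1 α=3/5: [27, 486/5, 162/5]
L2 α=1/4: [73/2, 1983/20, 761/20]
L3 α=3/4: [1333/8, 8163/80, 1841/80]
L5 α=3/4: [3517/32, 30483/320, 25361/320]
L6 α=0: [3517/32, 30483/320, 25361/320]
L7 α=1/2: [6365/64, 48083/640, 69201/640]
rounded: [99, 75, 108]

(1,0) stack=L1,L2,L3,L5,L6,L7; from [0,0,0]:
L1 α=2/3: [72, 166, 70/3]
L2 α=5/8: [431/8, 66, 245/4]
L3 α=3/8: [3019/64, 117/2, 2173/32]
L5 α=1/6: [17911/384, 815/12, 4859/64]
L6 α=0: [17911/384, 815/12, 4859/64]
L7 α=1/2: [39415/768, 2867/24, 19963/128]
→ [51, 119, 156]


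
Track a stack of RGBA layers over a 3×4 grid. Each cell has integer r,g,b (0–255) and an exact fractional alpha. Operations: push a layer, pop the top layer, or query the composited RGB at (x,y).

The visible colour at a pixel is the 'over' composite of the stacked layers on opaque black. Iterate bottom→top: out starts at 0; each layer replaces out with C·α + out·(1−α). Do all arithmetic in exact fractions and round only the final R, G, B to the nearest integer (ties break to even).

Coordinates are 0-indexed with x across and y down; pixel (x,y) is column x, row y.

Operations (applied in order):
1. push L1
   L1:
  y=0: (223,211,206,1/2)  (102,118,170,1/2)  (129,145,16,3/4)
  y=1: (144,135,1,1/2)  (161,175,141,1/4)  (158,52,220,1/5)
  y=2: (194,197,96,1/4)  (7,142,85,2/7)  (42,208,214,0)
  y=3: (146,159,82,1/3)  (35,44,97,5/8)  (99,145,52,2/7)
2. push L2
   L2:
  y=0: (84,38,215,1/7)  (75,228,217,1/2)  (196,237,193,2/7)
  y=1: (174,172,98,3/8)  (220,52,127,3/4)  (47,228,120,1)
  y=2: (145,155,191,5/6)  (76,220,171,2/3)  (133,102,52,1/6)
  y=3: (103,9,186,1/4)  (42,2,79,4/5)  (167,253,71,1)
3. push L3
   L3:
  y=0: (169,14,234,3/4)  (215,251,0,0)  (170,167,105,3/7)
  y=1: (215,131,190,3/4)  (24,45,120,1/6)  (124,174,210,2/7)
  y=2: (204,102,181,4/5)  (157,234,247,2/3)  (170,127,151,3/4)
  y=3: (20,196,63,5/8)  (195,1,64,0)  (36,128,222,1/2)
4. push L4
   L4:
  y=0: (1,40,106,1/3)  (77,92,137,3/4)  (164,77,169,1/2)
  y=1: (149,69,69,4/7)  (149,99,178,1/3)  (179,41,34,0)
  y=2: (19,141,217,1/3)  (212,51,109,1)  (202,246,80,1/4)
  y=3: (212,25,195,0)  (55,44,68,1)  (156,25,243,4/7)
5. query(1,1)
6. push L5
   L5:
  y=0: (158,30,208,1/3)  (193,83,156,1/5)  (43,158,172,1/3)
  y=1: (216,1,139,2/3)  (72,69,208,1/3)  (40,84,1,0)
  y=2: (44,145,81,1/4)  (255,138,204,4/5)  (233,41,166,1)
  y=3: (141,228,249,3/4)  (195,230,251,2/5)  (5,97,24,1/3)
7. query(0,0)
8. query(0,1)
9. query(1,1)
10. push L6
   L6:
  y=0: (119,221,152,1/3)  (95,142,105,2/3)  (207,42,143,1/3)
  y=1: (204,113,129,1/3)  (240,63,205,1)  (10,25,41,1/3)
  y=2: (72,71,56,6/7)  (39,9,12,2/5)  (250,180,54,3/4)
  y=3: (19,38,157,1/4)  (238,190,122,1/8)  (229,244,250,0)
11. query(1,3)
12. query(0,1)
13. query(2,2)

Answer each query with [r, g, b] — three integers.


query (1,1) [L1,L2,L3,L4] — begin 0,0,0
L1 α=1/4: [161/4, 175/4, 141/4]
L2 α=3/4: [2801/16, 799/16, 1665/16]
L3 α=1/6: [14389/96, 4715/96, 3415/32]
L4 α=1/3: [21541/144, 9467/144, 6263/48]
= [150, 66, 130]

(0,0) stack=L1,L2,L3,L4,L5; from [0,0,0]:
+L1 (α=1/2) → [223/2, 211/2, 103]
+L2 (α=1/7) → [753/7, 671/7, 119]
+L3 (α=3/4) → [2151/14, 965/28, 821/4]
+L4 (α=1/3) → [2158/21, 1525/42, 1033/6]
+L5 (α=1/3) → [7634/63, 2155/63, 1657/9]
= [121, 34, 184]

at x=0,y=1 over L1,L2,L3,L4,L5:
+L1 (α=1/2) → [72, 135/2, 1/2]
+L2 (α=3/8) → [441/4, 1707/16, 593/16]
+L3 (α=3/4) → [3021/16, 7995/64, 9713/64]
+L4 (α=4/7) → [2657/16, 41649/448, 46803/448]
+L5 (α=2/3) → [9569/48, 42545/1344, 171347/1344]
→ [199, 32, 127]

query (1,1) [L1,L2,L3,L4,L5] — begin 0,0,0
+L1 (α=1/4) → [161/4, 175/4, 141/4]
+L2 (α=3/4) → [2801/16, 799/16, 1665/16]
+L3 (α=1/6) → [14389/96, 4715/96, 3415/32]
+L4 (α=1/3) → [21541/144, 9467/144, 6263/48]
+L5 (α=1/3) → [26725/216, 14435/216, 11255/72]
= [124, 67, 156]

(1,3) stack=L1,L2,L3,L4,L5,L6; from [0,0,0]:
+L1 (α=5/8) → [175/8, 55/2, 485/8]
+L2 (α=4/5) → [1519/40, 71/10, 3013/40]
+L3 (α=0) → [1519/40, 71/10, 3013/40]
+L4 (α=1) → [55, 44, 68]
+L5 (α=2/5) → [111, 592/5, 706/5]
+L6 (α=1/8) → [1015/8, 2547/20, 694/5]
= [127, 127, 139]

at x=0,y=1 over L1,L2,L3,L4,L5,L6:
L1 α=1/2: [72, 135/2, 1/2]
L2 α=3/8: [441/4, 1707/16, 593/16]
L3 α=3/4: [3021/16, 7995/64, 9713/64]
L4 α=4/7: [2657/16, 41649/448, 46803/448]
L5 α=2/3: [9569/48, 42545/1344, 171347/1344]
L6 α=1/3: [14465/72, 118481/2016, 258035/2016]
→ [201, 59, 128]

at x=2,y=2 over L1,L2,L3,L4,L5,L6:
after L1 α=0: [0, 0, 0]
after L2 α=1/6: [133/6, 17, 26/3]
after L3 α=3/4: [3193/24, 199/2, 1385/12]
after L4 α=1/4: [4809/32, 1089/8, 1705/16]
after L5 α=1: [233, 41, 166]
after L6 α=3/4: [983/4, 581/4, 82]
→ [246, 145, 82]


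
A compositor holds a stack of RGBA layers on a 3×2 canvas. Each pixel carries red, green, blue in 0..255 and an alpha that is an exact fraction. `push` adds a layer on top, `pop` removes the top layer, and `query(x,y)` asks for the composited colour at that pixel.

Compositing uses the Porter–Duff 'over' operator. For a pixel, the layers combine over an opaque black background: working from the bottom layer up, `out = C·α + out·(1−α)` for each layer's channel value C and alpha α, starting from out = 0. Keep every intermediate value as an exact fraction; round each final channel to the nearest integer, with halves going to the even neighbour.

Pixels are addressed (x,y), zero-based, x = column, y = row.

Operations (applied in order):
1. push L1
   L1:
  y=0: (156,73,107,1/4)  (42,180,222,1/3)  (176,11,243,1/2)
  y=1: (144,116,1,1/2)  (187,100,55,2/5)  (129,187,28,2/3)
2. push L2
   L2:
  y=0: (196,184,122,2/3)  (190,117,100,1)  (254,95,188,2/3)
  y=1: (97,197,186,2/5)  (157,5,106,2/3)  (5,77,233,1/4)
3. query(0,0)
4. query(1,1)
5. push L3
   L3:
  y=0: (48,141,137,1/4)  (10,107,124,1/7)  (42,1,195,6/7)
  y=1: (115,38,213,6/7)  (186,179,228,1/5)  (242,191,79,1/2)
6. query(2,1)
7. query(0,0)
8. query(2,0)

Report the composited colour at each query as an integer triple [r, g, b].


query (0,0) [L1,L2] — begin 0,0,0
after L1 α=1/4: [39, 73/4, 107/4]
after L2 α=2/3: [431/3, 515/4, 361/4]
→ [144, 129, 90]

query (1,1) [L1,L2] — begin 0,0,0
after L1 α=2/5: [374/5, 40, 22]
after L2 α=2/3: [648/5, 50/3, 78]
→ [130, 17, 78]

(2,1) stack=L1,L2,L3; from [0,0,0]:
after L1 α=2/3: [86, 374/3, 56/3]
after L2 α=1/4: [263/4, 451/4, 289/4]
after L3 α=1/2: [1231/8, 1215/8, 605/8]
rounded: [154, 152, 76]

(0,0) stack=L1,L2,L3; from [0,0,0]:
after L1 α=1/4: [39, 73/4, 107/4]
after L2 α=2/3: [431/3, 515/4, 361/4]
after L3 α=1/4: [479/4, 2109/16, 1631/16]
= [120, 132, 102]

(2,0) stack=L1,L2,L3; from [0,0,0]:
+L1 (α=1/2) → [88, 11/2, 243/2]
+L2 (α=2/3) → [596/3, 391/6, 995/6]
+L3 (α=6/7) → [1352/21, 61/6, 1145/6]
rounded: [64, 10, 191]


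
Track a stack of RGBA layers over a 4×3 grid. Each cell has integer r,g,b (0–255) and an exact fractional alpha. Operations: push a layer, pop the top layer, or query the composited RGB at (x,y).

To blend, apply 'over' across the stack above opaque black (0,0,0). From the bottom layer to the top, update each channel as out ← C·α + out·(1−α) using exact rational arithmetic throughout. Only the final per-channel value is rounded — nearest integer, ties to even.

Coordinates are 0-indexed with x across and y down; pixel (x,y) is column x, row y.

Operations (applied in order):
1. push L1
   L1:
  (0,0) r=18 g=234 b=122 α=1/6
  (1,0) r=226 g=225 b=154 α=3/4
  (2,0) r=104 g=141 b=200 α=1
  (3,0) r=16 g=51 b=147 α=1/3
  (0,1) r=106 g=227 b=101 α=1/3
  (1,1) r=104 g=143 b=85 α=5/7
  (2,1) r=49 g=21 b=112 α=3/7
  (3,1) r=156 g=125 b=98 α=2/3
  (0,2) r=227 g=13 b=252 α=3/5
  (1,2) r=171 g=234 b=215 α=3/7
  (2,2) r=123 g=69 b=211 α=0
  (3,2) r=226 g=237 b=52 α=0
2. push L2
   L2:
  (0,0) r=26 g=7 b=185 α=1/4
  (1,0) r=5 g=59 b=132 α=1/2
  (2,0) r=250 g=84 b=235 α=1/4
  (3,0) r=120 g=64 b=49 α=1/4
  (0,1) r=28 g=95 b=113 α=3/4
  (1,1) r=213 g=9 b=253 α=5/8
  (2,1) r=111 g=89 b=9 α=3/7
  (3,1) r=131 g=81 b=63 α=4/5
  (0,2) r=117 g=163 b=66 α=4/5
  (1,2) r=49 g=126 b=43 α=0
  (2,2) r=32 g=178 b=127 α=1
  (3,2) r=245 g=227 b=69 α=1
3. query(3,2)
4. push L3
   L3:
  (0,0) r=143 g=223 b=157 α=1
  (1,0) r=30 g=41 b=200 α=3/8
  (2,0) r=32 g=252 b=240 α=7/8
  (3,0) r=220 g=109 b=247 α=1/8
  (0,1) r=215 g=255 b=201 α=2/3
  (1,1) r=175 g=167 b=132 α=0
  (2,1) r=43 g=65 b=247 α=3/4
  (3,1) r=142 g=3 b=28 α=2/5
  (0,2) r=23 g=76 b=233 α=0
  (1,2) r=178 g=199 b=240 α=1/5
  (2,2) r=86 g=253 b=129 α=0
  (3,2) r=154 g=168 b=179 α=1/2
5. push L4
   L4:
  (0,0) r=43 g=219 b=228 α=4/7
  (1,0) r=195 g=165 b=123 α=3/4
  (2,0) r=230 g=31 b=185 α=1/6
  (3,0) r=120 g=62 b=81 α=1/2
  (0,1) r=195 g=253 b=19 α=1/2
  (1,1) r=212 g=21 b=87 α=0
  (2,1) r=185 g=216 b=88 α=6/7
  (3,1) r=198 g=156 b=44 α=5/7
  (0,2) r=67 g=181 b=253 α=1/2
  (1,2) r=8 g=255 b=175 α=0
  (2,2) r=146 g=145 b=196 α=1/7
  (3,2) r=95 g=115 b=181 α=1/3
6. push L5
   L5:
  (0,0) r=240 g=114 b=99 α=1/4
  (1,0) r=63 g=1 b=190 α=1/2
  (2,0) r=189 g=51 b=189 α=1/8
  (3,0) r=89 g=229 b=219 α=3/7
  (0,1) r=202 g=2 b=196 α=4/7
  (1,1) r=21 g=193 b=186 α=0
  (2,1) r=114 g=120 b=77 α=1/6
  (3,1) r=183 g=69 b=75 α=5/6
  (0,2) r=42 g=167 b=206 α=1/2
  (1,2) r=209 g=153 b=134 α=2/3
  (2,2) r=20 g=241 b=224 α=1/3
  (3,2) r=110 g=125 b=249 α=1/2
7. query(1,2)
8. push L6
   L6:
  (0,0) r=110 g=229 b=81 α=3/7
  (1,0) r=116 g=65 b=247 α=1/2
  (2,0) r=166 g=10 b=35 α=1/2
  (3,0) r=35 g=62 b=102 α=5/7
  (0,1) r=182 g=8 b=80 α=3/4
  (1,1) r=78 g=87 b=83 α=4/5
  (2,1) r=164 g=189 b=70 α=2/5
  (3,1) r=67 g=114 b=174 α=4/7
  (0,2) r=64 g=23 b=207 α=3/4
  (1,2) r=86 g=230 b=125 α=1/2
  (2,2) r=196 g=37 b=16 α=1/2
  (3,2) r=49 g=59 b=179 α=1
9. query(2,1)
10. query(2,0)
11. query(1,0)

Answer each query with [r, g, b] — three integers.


(3,2) stack=L1,L2; from [0,0,0]:
+L1 (α=0) → [0, 0, 0]
+L2 (α=1) → [245, 227, 69]
rounded: [245, 227, 69]

at x=1,y=2 over L1,L2,L3,L4,L5:
+L1 (α=3/7) → [513/7, 702/7, 645/7]
+L2 (α=0) → [513/7, 702/7, 645/7]
+L3 (α=1/5) → [3298/35, 4201/35, 852/7]
+L4 (α=0) → [3298/35, 4201/35, 852/7]
+L5 (α=2/3) → [5976/35, 14911/105, 2728/21]
rounded: [171, 142, 130]

query (2,1) [L1,L2,L3,L4,L5,L6] — begin 0,0,0
after L1 α=3/7: [21, 9, 48]
after L2 α=3/7: [417/7, 303/7, 219/7]
after L3 α=3/4: [330/7, 417/7, 2703/14]
after L4 α=6/7: [8100/49, 9489/49, 10095/98]
after L5 α=1/6: [7681/49, 17775/98, 58021/588]
after L6 α=2/5: [7823/49, 90369/490, 85461/980]
= [160, 184, 87]

at x=2,y=0 over L1,L2,L3,L4,L5,L6:
+L1 (α=1) → [104, 141, 200]
+L2 (α=1/4) → [281/2, 507/4, 835/4]
+L3 (α=7/8) → [729/16, 7563/32, 7555/32]
+L4 (α=1/6) → [7325/96, 38807/192, 14565/64]
+L5 (α=1/8) → [69419/768, 281441/1536, 114051/512]
+L6 (α=1/2) → [196907/1536, 296801/3072, 131971/1024]
→ [128, 97, 129]

(1,0) stack=L1,L2,L3,L4,L5,L6; from [0,0,0]:
L1 α=3/4: [339/2, 675/4, 231/2]
L2 α=1/2: [349/4, 911/8, 495/4]
L3 α=3/8: [2105/32, 5539/64, 4875/32]
L4 α=3/4: [20825/128, 37219/256, 16683/128]
L5 α=1/2: [28889/256, 37475/512, 41003/256]
L6 α=1/2: [58585/512, 70755/1024, 104235/512]
→ [114, 69, 204]


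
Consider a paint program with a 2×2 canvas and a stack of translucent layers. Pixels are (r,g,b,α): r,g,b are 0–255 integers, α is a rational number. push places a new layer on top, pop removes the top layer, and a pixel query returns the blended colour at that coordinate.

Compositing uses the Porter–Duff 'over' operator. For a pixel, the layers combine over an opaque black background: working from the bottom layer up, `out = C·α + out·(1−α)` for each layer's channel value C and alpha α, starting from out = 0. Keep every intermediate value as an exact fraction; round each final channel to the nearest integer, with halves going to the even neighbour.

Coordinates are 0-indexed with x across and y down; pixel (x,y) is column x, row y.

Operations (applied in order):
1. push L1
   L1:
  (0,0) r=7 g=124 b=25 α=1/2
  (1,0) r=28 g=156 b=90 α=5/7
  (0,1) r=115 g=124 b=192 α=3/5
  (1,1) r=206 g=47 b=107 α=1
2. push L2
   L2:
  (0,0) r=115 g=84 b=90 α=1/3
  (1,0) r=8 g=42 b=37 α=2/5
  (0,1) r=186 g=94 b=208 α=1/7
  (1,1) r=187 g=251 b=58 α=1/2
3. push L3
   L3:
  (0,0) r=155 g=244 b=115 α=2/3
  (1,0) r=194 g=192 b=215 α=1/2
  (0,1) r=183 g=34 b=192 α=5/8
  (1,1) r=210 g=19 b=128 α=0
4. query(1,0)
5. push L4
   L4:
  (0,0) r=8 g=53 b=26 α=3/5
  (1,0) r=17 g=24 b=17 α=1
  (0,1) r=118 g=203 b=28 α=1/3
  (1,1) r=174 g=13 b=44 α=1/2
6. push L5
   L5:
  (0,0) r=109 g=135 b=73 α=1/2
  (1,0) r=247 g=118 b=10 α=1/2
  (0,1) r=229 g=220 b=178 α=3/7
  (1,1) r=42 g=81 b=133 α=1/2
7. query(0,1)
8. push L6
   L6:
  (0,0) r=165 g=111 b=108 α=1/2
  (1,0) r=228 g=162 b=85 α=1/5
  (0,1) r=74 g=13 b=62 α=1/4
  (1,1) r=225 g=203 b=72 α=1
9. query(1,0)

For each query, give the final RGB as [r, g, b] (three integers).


at x=1,y=0 over L1,L2,L3:
after L1 α=5/7: [20, 780/7, 450/7]
after L2 α=2/5: [76/5, 2928/35, 1868/35]
after L3 α=1/2: [523/5, 4824/35, 9393/70]
rounded: [105, 138, 134]

(0,1) stack=L1,L2,L3,L4,L5; from [0,0,0]:
L1 α=3/5: [69, 372/5, 576/5]
L2 α=1/7: [600/7, 386/5, 4496/35]
L3 α=5/8: [8205/56, 251/5, 5886/35]
L4 α=1/3: [11509/84, 1517/15, 12752/105]
L5 α=3/7: [25936/147, 15968/105, 107078/735]
= [176, 152, 146]

at x=1,y=0 over L1,L2,L3,L4,L5,L6:
+L1 (α=5/7) → [20, 780/7, 450/7]
+L2 (α=2/5) → [76/5, 2928/35, 1868/35]
+L3 (α=1/2) → [523/5, 4824/35, 9393/70]
+L4 (α=1) → [17, 24, 17]
+L5 (α=1/2) → [132, 71, 27/2]
+L6 (α=1/5) → [756/5, 446/5, 139/5]
= [151, 89, 28]
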